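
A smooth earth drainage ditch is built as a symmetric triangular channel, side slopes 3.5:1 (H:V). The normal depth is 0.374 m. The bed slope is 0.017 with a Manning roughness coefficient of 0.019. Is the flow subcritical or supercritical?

supercritical

For a triangular section with side slope z = 3.5: A = zy² = 3.5×0.374² = 0.4896 m²; P = 2y√(1+z²) = 2×0.374×3.64 = 2.723 m.
Hydraulic radius R = A/P = 0.4896/2.723 = 0.1798 m.
V = (1/n) R^(2/3) √S = (1/0.019) × 0.1798^(2/3) × √0.017 = 2.186 m/s. Hydraulic depth D_h = A/T = 0.4896/2.618 = 0.187 m.
Froude number Fr = V/√(g·D_h) = 2.186/√(9.81×0.187) = 1.61, which is greater than 1, so the flow is supercritical.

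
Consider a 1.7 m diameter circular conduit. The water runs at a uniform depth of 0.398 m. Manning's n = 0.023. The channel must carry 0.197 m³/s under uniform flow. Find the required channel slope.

S = 0.000863

For a circular section of diameter D = 1.7 m at depth y = 0.398 m, the central angle is θ = 2 arccos(1 − 2y/D) = 2.02 rad. Then A = (D²/8)(θ − sin θ) = 0.4044 m² and P = Dθ/2 = 1.717 m.
Hydraulic radius R = A/P = 0.4044/1.717 = 0.2355 m.
From Manning's equation, S = [nQ / (1 A R^(2/3))]² = [0.023 × 0.197 / (1 × 0.4044 × 0.2355^(2/3))]² = 0.000863.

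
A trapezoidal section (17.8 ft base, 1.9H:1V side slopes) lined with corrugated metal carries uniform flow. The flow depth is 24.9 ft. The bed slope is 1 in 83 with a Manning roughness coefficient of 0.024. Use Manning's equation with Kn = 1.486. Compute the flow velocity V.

V = 37.6 ft/s

With bottom width b = 17.8 ft and side slope z = 1.9: A = (b + zy)y = (17.8 + 1.9×24.9)×24.9 = 1621 ft²; P = b + 2y√(1+z²) = 17.8 + 2×24.9×2.147 = 124.7 ft.
Hydraulic radius R = A/P = 1621/124.7 = 13 ft.
From Manning's equation, V = (1.486/n) R^(2/3) S^(1/2) = (1.486/0.024) × 13^(2/3) × 0.01205^(1/2) = 37.6 ft/s.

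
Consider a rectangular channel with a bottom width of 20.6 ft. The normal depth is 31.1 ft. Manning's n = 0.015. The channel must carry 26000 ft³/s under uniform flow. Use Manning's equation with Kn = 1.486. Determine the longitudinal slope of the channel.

Flow area A = b·y = 20.6 × 31.1 = 640.7 ft². Wetted perimeter P = b + 2y = 20.6 + 2×31.1 = 82.8 ft.
Hydraulic radius R = A/P = 640.7/82.8 = 7.737 ft.
From Manning's equation, S = [nQ / (1.486 A R^(2/3))]² = [0.015 × 26000 / (1.486 × 640.7 × 7.737^(2/3))]² = 0.011.

S = 0.011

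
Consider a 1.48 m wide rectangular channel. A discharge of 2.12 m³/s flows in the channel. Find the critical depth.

y_c = 0.594 m

For a rectangular channel, critical depth y_c = (q²/g)^(1/3) where q = Q/b = 2.12/1.48 = 1.432 m²/s.
So y_c = (1.432²/9.81)^(1/3) = 0.594 m.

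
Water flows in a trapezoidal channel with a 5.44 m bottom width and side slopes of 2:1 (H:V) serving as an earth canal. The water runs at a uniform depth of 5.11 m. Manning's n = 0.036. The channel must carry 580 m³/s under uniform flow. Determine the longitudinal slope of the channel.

S = 0.017

With bottom width b = 5.44 m and side slope z = 2: A = (b + zy)y = (5.44 + 2×5.11)×5.11 = 80.02 m²; P = b + 2y√(1+z²) = 5.44 + 2×5.11×2.236 = 28.29 m.
Hydraulic radius R = A/P = 80.02/28.29 = 2.828 m.
From Manning's equation, S = [nQ / (1 A R^(2/3))]² = [0.036 × 580 / (1 × 80.02 × 2.828^(2/3))]² = 0.017.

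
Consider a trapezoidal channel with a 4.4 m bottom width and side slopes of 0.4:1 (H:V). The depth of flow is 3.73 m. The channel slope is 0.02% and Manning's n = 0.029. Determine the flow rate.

Q = 15.7 m³/s

With bottom width b = 4.4 m and side slope z = 0.4: A = (b + zy)y = (4.4 + 0.4×3.73)×3.73 = 21.98 m²; P = b + 2y√(1+z²) = 4.4 + 2×3.73×1.077 = 12.43 m.
Hydraulic radius R = A/P = 21.98/12.43 = 1.767 m.
Manning's equation: Q = (1/n) A R^(2/3) S^(1/2) = (1/0.029) × 21.98 × 1.767^(2/3) × 0.0002^(1/2) = 15.7 m³/s.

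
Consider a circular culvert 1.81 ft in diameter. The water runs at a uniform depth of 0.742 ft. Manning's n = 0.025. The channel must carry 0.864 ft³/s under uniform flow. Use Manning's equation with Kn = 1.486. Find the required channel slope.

For a circular section of diameter D = 1.81 ft at depth y = 0.742 ft, the central angle is θ = 2 arccos(1 − 2y/D) = 2.779 rad. Then A = (D²/8)(θ − sin θ) = 0.9931 ft² and P = Dθ/2 = 2.515 ft.
Hydraulic radius R = A/P = 0.9931/2.515 = 0.3948 ft.
From Manning's equation, S = [nQ / (1.486 A R^(2/3))]² = [0.025 × 0.864 / (1.486 × 0.9931 × 0.3948^(2/3))]² = 0.00074.

S = 0.00074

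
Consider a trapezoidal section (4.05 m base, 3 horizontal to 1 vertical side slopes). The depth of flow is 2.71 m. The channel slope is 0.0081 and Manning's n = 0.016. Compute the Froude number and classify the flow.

With bottom width b = 4.05 m and side slope z = 3: A = (b + zy)y = (4.05 + 3×2.71)×2.71 = 33.01 m²; P = b + 2y√(1+z²) = 4.05 + 2×2.71×3.162 = 21.19 m.
Hydraulic radius R = A/P = 33.01/21.19 = 1.558 m.
V = (1/n) R^(2/3) √S = (1/0.016) × 1.558^(2/3) × √0.0081 = 7.559 m/s. Hydraulic depth D_h = A/T = 33.01/20.31 = 1.625 m.
Froude number Fr = V/√(g·D_h) = 7.559/√(9.81×1.625) = 1.89, which is greater than 1, so the flow is supercritical.

supercritical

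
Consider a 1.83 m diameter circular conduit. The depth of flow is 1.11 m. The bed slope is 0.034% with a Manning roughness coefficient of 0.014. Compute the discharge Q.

For a circular section of diameter D = 1.83 m at depth y = 1.11 m, the central angle is θ = 2 arccos(1 − 2y/D) = 3.571 rad. Then A = (D²/8)(θ − sin θ) = 1.669 m² and P = Dθ/2 = 3.268 m.
Hydraulic radius R = A/P = 1.669/3.268 = 0.5109 m.
Manning's equation: Q = (1/n) A R^(2/3) S^(1/2) = (1/0.014) × 1.669 × 0.5109^(2/3) × 0.00034^(1/2) = 1.4 m³/s.

Q = 1.4 m³/s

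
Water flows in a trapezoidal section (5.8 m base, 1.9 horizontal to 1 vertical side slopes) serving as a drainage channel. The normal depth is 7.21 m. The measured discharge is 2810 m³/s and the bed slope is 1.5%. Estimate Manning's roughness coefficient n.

With bottom width b = 5.8 m and side slope z = 1.9: A = (b + zy)y = (5.8 + 1.9×7.21)×7.21 = 140.6 m²; P = b + 2y√(1+z²) = 5.8 + 2×7.21×2.147 = 36.76 m.
Hydraulic radius R = A/P = 140.6/36.76 = 3.824 m.
Rearranging Manning's equation: n = (1/Q) A R^(2/3) S^(1/2) = (1/2810) × 140.6 × 3.824^(2/3) × √0.015 = 0.015.

n = 0.015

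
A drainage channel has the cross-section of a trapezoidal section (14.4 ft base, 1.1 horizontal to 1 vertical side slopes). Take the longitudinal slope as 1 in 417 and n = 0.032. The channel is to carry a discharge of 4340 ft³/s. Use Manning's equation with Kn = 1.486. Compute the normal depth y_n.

Manning's equation rearranged: A R^(2/3) = nQ / (1.486·√S) = 0.032 × 4340 / (1.486 × √0.002398) = 1908.
Trying y = 18.4 ft: A R^(2/3) = 2803 — too large.
Trying y = 13.3 ft: A R^(2/3) = 1434 — too small.
Trying y = 15.3 ft: A R^(2/3) = 1908 — matches.

y_n = 15.3 ft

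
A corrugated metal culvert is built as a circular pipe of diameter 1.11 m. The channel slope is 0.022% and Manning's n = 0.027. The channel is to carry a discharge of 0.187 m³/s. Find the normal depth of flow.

y_n = 0.77 m

Manning's equation rearranged: A R^(2/3) = nQ / (1·√S) = 0.027 × 0.187 / (√0.00022) = 0.3404.
Try y = 0.603 m: A R^(2/3) = 0.2363 — low.
Try y = 0.875 m: A R^(2/3) = 0.3965 — high.
Try y = 0.77 m: A R^(2/3) = 0.3406 — ≈ 0.3404.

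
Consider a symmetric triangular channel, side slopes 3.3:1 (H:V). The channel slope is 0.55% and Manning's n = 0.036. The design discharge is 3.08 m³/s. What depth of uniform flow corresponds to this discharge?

Manning's equation rearranged: A R^(2/3) = nQ / (1·√S) = 0.036 × 3.08 / (√0.0055) = 1.495.
Try y = 1.11 m: A R^(2/3) = 2.667 — too large.
Try y = 0.893 m: A R^(2/3) = 1.493 — matches.

y_n = 0.893 m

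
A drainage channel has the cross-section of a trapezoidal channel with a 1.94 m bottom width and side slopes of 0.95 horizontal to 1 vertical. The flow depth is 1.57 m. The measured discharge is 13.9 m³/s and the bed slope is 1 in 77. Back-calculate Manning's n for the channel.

n = 0.0399

With bottom width b = 1.94 m and side slope z = 0.95: A = (b + zy)y = (1.94 + 0.95×1.57)×1.57 = 5.387 m²; P = b + 2y√(1+z²) = 1.94 + 2×1.57×1.379 = 6.271 m.
Hydraulic radius R = A/P = 5.387/6.271 = 0.8591 m.
Rearranging Manning's equation: n = (1/Q) A R^(2/3) S^(1/2) = (1/13.9) × 5.387 × 0.8591^(2/3) × √0.01299 = 0.0399.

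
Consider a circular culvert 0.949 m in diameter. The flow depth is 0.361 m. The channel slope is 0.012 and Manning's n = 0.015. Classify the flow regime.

For a circular section of diameter D = 0.949 m at depth y = 0.361 m, the central angle is θ = 2 arccos(1 − 2y/D) = 2.659 rad. Then A = (D²/8)(θ − sin θ) = 0.247 m² and P = Dθ/2 = 1.261 m.
Hydraulic radius R = A/P = 0.247/1.261 = 0.1958 m.
V = (1/n) R^(2/3) √S = (1/0.015) × 0.1958^(2/3) × √0.012 = 2.462 m/s. Hydraulic depth D_h = A/T = 0.247/0.9215 = 0.268 m.
Froude number Fr = V/√(g·D_h) = 2.462/√(9.81×0.268) = 1.52, which is greater than 1, so the flow is supercritical.

supercritical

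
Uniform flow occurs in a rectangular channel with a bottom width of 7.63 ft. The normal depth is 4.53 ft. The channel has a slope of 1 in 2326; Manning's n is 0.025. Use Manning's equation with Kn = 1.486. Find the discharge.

Flow area A = b·y = 7.63 × 4.53 = 34.56 ft². Wetted perimeter P = b + 2y = 7.63 + 2×4.53 = 16.69 ft.
Hydraulic radius R = A/P = 34.56/16.69 = 2.071 ft.
Manning's equation: Q = (1.486/n) A R^(2/3) S^(1/2) = (1.486/0.025) × 34.56 × 2.071^(2/3) × 0.0004299^(1/2) = 69.2 ft³/s.

Q = 69.2 ft³/s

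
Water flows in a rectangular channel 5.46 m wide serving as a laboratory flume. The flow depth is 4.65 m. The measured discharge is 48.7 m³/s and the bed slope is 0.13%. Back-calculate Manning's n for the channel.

Flow area A = b·y = 5.46 × 4.65 = 25.39 m². Wetted perimeter P = b + 2y = 5.46 + 2×4.65 = 14.76 m.
Hydraulic radius R = A/P = 25.39/14.76 = 1.72 m.
Rearranging Manning's equation: n = (1/Q) A R^(2/3) S^(1/2) = (1/48.7) × 25.39 × 1.72^(2/3) × √0.0013 = 0.027.

n = 0.027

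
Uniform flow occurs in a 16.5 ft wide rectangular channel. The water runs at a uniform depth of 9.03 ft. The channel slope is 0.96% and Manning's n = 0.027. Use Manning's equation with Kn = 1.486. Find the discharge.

Flow area A = b·y = 16.5 × 9.03 = 149 ft². Wetted perimeter P = b + 2y = 16.5 + 2×9.03 = 34.56 ft.
Hydraulic radius R = A/P = 149/34.56 = 4.311 ft.
Manning's equation: Q = (1.486/n) A R^(2/3) S^(1/2) = (1.486/0.027) × 149 × 4.311^(2/3) × 0.0096^(1/2) = 2130 ft³/s.

Q = 2130 ft³/s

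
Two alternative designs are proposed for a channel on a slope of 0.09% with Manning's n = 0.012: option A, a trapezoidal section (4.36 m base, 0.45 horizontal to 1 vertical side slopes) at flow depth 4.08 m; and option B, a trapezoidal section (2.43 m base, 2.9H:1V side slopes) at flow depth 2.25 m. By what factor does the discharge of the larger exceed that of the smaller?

1.67

Channel A: With bottom width b = 4.36 m and side slope z = 0.45: A = (b + zy)y = (4.36 + 0.45×4.08)×4.08 = 25.28 m²; P = b + 2y√(1+z²) = 4.36 + 2×4.08×1.097 = 13.31 m. Hydraulic radius R = A/P = 25.28/13.31 = 1.9 m. Q_A = (1/0.012)·25.28·1.9^(2/3)·√0.0009 = 96.94 m³/s.
Channel B: With bottom width b = 2.43 m and side slope z = 2.9: A = (b + zy)y = (2.43 + 2.9×2.25)×2.25 = 20.15 m²; P = b + 2y√(1+z²) = 2.43 + 2×2.25×3.068 = 16.23 m. Hydraulic radius R = A/P = 20.15/16.23 = 1.241 m. Q_B = (1/0.012)·20.15·1.241^(2/3)·√0.0009 = 58.17 m³/s.
The larger discharge is 96.94 m³/s and the smaller is 58.17 m³/s; the ratio is 1.67.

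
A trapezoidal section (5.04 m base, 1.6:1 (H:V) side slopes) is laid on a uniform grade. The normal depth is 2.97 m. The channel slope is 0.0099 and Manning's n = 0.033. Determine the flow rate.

With bottom width b = 5.04 m and side slope z = 1.6: A = (b + zy)y = (5.04 + 1.6×2.97)×2.97 = 29.08 m²; P = b + 2y√(1+z²) = 5.04 + 2×2.97×1.887 = 16.25 m.
Hydraulic radius R = A/P = 29.08/16.25 = 1.79 m.
Manning's equation: Q = (1/n) A R^(2/3) S^(1/2) = (1/0.033) × 29.08 × 1.79^(2/3) × 0.0099^(1/2) = 129 m³/s.

Q = 129 m³/s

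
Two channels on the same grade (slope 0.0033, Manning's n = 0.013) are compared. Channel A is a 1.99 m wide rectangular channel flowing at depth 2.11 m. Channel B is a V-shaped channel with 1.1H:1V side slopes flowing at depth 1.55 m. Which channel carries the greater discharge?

channel A

Channel A: Flow area A = b·y = 1.99 × 2.11 = 4.199 m². Wetted perimeter P = b + 2y = 1.99 + 2×2.11 = 6.21 m. Hydraulic radius R = A/P = 4.199/6.21 = 0.6762 m. Q_A = (1/0.013)·4.199·0.6762^(2/3)·√0.0033 = 14.29 m³/s.
Channel B: For a triangular section with side slope z = 1.1: A = zy² = 1.1×1.55² = 2.643 m²; P = 2y√(1+z²) = 2×1.55×1.487 = 4.608 m. Hydraulic radius R = A/P = 2.643/4.608 = 0.5735 m. Q_B = (1/0.013)·2.643·0.5735^(2/3)·√0.0033 = 8.061 m³/s.
Q_A = 14.29 m³/s vs Q_B = 8.061 m³/s, so channel A carries more.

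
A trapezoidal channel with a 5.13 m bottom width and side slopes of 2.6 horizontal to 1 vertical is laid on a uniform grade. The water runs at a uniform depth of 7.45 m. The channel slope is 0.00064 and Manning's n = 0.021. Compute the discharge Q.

With bottom width b = 5.13 m and side slope z = 2.6: A = (b + zy)y = (5.13 + 2.6×7.45)×7.45 = 182.5 m²; P = b + 2y√(1+z²) = 5.13 + 2×7.45×2.786 = 46.64 m.
Hydraulic radius R = A/P = 182.5/46.64 = 3.914 m.
Manning's equation: Q = (1/n) A R^(2/3) S^(1/2) = (1/0.021) × 182.5 × 3.914^(2/3) × 0.00064^(1/2) = 546 m³/s.

Q = 546 m³/s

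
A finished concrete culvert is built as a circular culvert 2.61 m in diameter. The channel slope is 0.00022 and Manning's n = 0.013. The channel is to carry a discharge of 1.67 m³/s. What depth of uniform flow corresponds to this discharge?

Manning's equation rearranged: A R^(2/3) = nQ / (1·√S) = 0.013 × 1.67 / (√0.00022) = 1.464.
Trying y = 0.92 m: A R^(2/3) = 1.073 — too small.
Trying y = 1.32 m: A R^(2/3) = 2.052 — too large.
Trying y = 1.09 m: A R^(2/3) = 1.467 — close enough.

y_n = 1.09 m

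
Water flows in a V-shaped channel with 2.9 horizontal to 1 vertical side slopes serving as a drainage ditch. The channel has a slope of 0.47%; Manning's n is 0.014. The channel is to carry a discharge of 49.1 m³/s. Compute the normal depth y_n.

Manning's equation rearranged: A R^(2/3) = nQ / (1·√S) = 0.014 × 49.1 / (√0.0047) = 10.03.
At y = 2.2 m: A R^(2/3) = 14.41 — high.
At y = 1.53 m: A R^(2/3) = 5.47 — low.
At y = 1.92 m: A R^(2/3) = 10.02 — matches.

y_n = 1.92 m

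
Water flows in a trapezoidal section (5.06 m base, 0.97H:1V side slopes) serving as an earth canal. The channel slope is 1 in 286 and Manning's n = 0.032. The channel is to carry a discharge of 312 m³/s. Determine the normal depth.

Manning's equation rearranged: A R^(2/3) = nQ / (1·√S) = 0.032 × 312 / (√0.003497) = 168.8.
Try y = 5.64 m: A R^(2/3) = 119.6 — short.
Try y = 7.39 m: A R^(2/3) = 209.2 — over.
Try y = 6.67 m: A R^(2/3) = 168.8 — matches.

y_n = 6.67 m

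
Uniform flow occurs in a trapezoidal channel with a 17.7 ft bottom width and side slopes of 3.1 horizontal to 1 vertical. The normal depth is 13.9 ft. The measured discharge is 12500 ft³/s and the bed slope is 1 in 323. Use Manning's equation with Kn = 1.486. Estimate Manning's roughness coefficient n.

With bottom width b = 17.7 ft and side slope z = 3.1: A = (b + zy)y = (17.7 + 3.1×13.9)×13.9 = 845 ft²; P = b + 2y√(1+z²) = 17.7 + 2×13.9×3.257 = 108.3 ft.
Hydraulic radius R = A/P = 845/108.3 = 7.806 ft.
Rearranging Manning's equation: n = (1.486/Q) A R^(2/3) S^(1/2) = (1.486/12500) × 845 × 7.806^(2/3) × √0.003096 = 0.022.

n = 0.022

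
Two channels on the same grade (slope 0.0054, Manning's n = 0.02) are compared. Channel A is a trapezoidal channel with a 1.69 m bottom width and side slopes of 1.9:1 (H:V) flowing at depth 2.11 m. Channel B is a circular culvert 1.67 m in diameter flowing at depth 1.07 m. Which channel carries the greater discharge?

Channel A: With bottom width b = 1.69 m and side slope z = 1.9: A = (b + zy)y = (1.69 + 1.9×2.11)×2.11 = 12.02 m²; P = b + 2y√(1+z²) = 1.69 + 2×2.11×2.147 = 10.75 m. Hydraulic radius R = A/P = 12.02/10.75 = 1.119 m. Q_A = (1/0.02)·12.02·1.119^(2/3)·√0.0054 = 47.61 m³/s.
Channel B: For a circular section of diameter D = 1.67 m at depth y = 1.07 m, the central angle is θ = 2 arccos(1 − 2y/D) = 3.712 rad. Then A = (D²/8)(θ − sin θ) = 1.482 m² and P = Dθ/2 = 3.1 m. Hydraulic radius R = A/P = 1.482/3.1 = 0.4782 m. Q_B = (1/0.02)·1.482·0.4782^(2/3)·√0.0054 = 3.331 m³/s.
Q_A = 47.61 m³/s vs Q_B = 3.331 m³/s, so channel A carries more.

channel A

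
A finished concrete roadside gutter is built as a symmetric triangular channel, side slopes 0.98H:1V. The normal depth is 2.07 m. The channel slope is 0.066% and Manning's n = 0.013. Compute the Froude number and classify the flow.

subcritical

For a triangular section with side slope z = 0.98: A = zy² = 0.98×2.07² = 4.199 m²; P = 2y√(1+z²) = 2×2.07×1.4 = 5.797 m.
Hydraulic radius R = A/P = 4.199/5.797 = 0.7244 m.
V = (1/n) R^(2/3) √S = (1/0.013) × 0.7244^(2/3) × √0.00066 = 1.594 m/s. Hydraulic depth D_h = A/T = 4.199/4.057 = 1.035 m.
Froude number Fr = V/√(g·D_h) = 1.594/√(9.81×1.035) = 0.5, which is less than 1, so the flow is subcritical.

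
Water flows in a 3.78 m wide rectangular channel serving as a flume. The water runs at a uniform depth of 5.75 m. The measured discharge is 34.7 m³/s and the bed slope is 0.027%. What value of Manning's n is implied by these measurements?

n = 0.013

Flow area A = b·y = 3.78 × 5.75 = 21.73 m². Wetted perimeter P = b + 2y = 3.78 + 2×5.75 = 15.28 m.
Hydraulic radius R = A/P = 21.73/15.28 = 1.422 m.
Rearranging Manning's equation: n = (1/Q) A R^(2/3) S^(1/2) = (1/34.7) × 21.73 × 1.422^(2/3) × √0.00027 = 0.013.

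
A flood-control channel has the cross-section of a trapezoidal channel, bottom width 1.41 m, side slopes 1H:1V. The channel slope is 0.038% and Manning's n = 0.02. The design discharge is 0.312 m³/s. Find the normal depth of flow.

Manning's equation rearranged: A R^(2/3) = nQ / (1·√S) = 0.02 × 0.312 / (√0.00038) = 0.3201.
Trying y = 0.478 m: A R^(2/3) = 0.4281 — too large.
Trying y = 0.314 m: A R^(2/3) = 0.2065 — too small.
Trying y = 0.405 m: A R^(2/3) = 0.3203 — ≈ 0.3201.

y_n = 0.405 m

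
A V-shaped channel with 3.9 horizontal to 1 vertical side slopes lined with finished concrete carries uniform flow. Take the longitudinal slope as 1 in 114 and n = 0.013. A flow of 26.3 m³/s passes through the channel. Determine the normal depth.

Manning's equation rearranged: A R^(2/3) = nQ / (1·√S) = 0.013 × 26.3 / (√0.008772) = 3.65.
Trying y = 1.33 m: A R^(2/3) = 5.146 — high.
Trying y = 0.851 m: A R^(2/3) = 1.564 — low.
Trying y = 1.17 m: A R^(2/3) = 3.656 — close enough.

y_n = 1.17 m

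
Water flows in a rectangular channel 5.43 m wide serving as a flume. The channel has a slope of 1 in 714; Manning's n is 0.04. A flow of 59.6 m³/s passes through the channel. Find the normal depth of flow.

Manning's equation rearranged: A R^(2/3) = nQ / (1·√S) = 0.04 × 59.6 / (√0.001401) = 63.7.
At y = 8.41 m: A R^(2/3) = 73.75 — high.
At y = 7.42 m: A R^(2/3) = 63.69 — close enough.

y_n = 7.42 m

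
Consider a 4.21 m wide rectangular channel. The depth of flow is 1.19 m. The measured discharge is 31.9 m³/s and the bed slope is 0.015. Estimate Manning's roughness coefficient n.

Flow area A = b·y = 4.21 × 1.19 = 5.01 m². Wetted perimeter P = b + 2y = 4.21 + 2×1.19 = 6.59 m.
Hydraulic radius R = A/P = 5.01/6.59 = 0.7602 m.
Rearranging Manning's equation: n = (1/Q) A R^(2/3) S^(1/2) = (1/31.9) × 5.01 × 0.7602^(2/3) × √0.015 = 0.016.

n = 0.016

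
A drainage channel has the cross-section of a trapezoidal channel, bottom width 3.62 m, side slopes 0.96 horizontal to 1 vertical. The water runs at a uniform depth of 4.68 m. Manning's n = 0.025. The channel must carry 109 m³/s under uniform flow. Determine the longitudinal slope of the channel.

S = 0.00171

With bottom width b = 3.62 m and side slope z = 0.96: A = (b + zy)y = (3.62 + 0.96×4.68)×4.68 = 37.97 m²; P = b + 2y√(1+z²) = 3.62 + 2×4.68×1.386 = 16.59 m.
Hydraulic radius R = A/P = 37.97/16.59 = 2.288 m.
From Manning's equation, S = [nQ / (1 A R^(2/3))]² = [0.025 × 109 / (1 × 37.97 × 2.288^(2/3))]² = 0.00171.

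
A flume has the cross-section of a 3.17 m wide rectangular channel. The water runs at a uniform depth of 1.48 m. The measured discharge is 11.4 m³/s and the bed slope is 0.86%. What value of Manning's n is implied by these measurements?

n = 0.0319

Flow area A = b·y = 3.17 × 1.48 = 4.692 m². Wetted perimeter P = b + 2y = 3.17 + 2×1.48 = 6.13 m.
Hydraulic radius R = A/P = 4.692/6.13 = 0.7654 m.
Rearranging Manning's equation: n = (1/Q) A R^(2/3) S^(1/2) = (1/11.4) × 4.692 × 0.7654^(2/3) × √0.0086 = 0.0319.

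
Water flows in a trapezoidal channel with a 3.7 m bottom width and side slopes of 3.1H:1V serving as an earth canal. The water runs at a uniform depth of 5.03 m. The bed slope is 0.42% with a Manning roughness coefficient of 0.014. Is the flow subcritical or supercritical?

supercritical

With bottom width b = 3.7 m and side slope z = 3.1: A = (b + zy)y = (3.7 + 3.1×5.03)×5.03 = 97.04 m²; P = b + 2y√(1+z²) = 3.7 + 2×5.03×3.257 = 36.47 m.
Hydraulic radius R = A/P = 97.04/36.47 = 2.661 m.
V = (1/n) R^(2/3) √S = (1/0.014) × 2.661^(2/3) × √0.0042 = 8.889 m/s. Hydraulic depth D_h = A/T = 97.04/34.89 = 2.782 m.
Froude number Fr = V/√(g·D_h) = 8.889/√(9.81×2.782) = 1.7, which is greater than 1, so the flow is supercritical.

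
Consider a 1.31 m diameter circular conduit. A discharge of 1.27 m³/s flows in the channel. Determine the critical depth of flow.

y_c = 0.597 m

At critical depth, Q² T / (g A³) = 1, i.e. A³/T = Q²/g = 1.27²/9.81 = 0.1644.
Try y = 0.716 m: A³/T = 0.3283 — high.
Try y = 0.412 m: A³/T = 0.03933 — low.
Try y = 0.597 m: A³/T = 0.1639 — close enough.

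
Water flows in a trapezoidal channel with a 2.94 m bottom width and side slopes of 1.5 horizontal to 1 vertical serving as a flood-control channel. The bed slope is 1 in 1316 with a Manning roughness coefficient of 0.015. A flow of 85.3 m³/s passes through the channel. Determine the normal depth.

Manning's equation rearranged: A R^(2/3) = nQ / (1·√S) = 0.015 × 85.3 / (√0.0007599) = 46.42.
Try y = 4.47 m: A R^(2/3) = 74.3 — too large.
Try y = 3.62 m: A R^(2/3) = 46.39 — close enough.

y_n = 3.62 m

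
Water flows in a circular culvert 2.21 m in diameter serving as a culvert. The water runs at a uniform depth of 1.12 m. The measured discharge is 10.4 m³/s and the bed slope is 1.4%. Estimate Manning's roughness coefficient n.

For a circular section of diameter D = 2.21 m at depth y = 1.12 m, the central angle is θ = 2 arccos(1 − 2y/D) = 3.169 rad. Then A = (D²/8)(θ − sin θ) = 1.951 m² and P = Dθ/2 = 3.501 m.
Hydraulic radius R = A/P = 1.951/3.501 = 0.5572 m.
Rearranging Manning's equation: n = (1/Q) A R^(2/3) S^(1/2) = (1/10.4) × 1.951 × 0.5572^(2/3) × √0.014 = 0.015.

n = 0.015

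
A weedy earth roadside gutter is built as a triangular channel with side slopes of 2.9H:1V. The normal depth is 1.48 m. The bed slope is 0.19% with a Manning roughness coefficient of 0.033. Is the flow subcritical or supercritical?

subcritical

For a triangular section with side slope z = 2.9: A = zy² = 2.9×1.48² = 6.352 m²; P = 2y√(1+z²) = 2×1.48×3.068 = 9.08 m.
Hydraulic radius R = A/P = 6.352/9.08 = 0.6996 m.
V = (1/n) R^(2/3) √S = (1/0.033) × 0.6996^(2/3) × √0.0019 = 1.041 m/s. Hydraulic depth D_h = A/T = 6.352/8.584 = 0.74 m.
Froude number Fr = V/√(g·D_h) = 1.041/√(9.81×0.74) = 0.386, which is less than 1, so the flow is subcritical.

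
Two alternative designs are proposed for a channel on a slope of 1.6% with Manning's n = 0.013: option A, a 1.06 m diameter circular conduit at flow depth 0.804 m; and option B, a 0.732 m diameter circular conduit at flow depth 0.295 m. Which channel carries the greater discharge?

Channel A: For a circular section of diameter D = 1.06 m at depth y = 0.804 m, the central angle is θ = 2 arccos(1 − 2y/D) = 4.228 rad. Then A = (D²/8)(θ − sin θ) = 0.7182 m² and P = Dθ/2 = 2.241 m. Hydraulic radius R = A/P = 0.7182/2.241 = 0.3205 m. Q_A = (1/0.013)·0.7182·0.3205^(2/3)·√0.016 = 3.272 m³/s.
Channel B: For a circular section of diameter D = 0.732 m at depth y = 0.295 m, the central angle is θ = 2 arccos(1 − 2y/D) = 2.751 rad. Then A = (D²/8)(θ − sin θ) = 0.1588 m² and P = Dθ/2 = 1.007 m. Hydraulic radius R = A/P = 0.1588/1.007 = 0.1577 m. Q_B = (1/0.013)·0.1588·0.1577^(2/3)·√0.016 = 0.4509 m³/s.
Q_A = 3.272 m³/s vs Q_B = 0.4509 m³/s, so channel A carries more.

channel A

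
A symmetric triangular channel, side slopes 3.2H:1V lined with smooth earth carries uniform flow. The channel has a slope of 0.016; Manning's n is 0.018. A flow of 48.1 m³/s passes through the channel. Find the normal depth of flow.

Manning's equation rearranged: A R^(2/3) = nQ / (1·√S) = 0.018 × 48.1 / (√0.016) = 6.845.
At y = 2 m: A R^(2/3) = 12.41 — over.
At y = 1.4 m: A R^(2/3) = 4.793 — short.
At y = 1.6 m: A R^(2/3) = 6.844 — ≈ 6.845.

y_n = 1.6 m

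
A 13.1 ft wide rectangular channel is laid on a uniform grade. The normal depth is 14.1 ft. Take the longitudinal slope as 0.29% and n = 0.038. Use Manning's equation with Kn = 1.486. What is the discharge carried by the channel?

Flow area A = b·y = 13.1 × 14.1 = 184.7 ft². Wetted perimeter P = b + 2y = 13.1 + 2×14.1 = 41.3 ft.
Hydraulic radius R = A/P = 184.7/41.3 = 4.472 ft.
Manning's equation: Q = (1.486/n) A R^(2/3) S^(1/2) = (1.486/0.038) × 184.7 × 4.472^(2/3) × 0.0029^(1/2) = 1060 ft³/s.

Q = 1060 ft³/s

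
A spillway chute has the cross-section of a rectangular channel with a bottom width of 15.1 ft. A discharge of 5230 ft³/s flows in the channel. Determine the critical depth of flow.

For a rectangular channel, critical depth y_c = (q²/g)^(1/3) where q = Q/b = 5230/15.1 = 346.4 ft²/s.
So y_c = (346.4²/32.2)^(1/3) = 15.5 ft.

y_c = 15.5 ft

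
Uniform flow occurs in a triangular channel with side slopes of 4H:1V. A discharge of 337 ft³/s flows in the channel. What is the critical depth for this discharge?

At critical depth, Q² T / (g A³) = 1, i.e. A³/T = Q²/g = 337²/32.2 = 3527.
Try y = 3.01 ft: A³/T = 1977 — low.
Try y = 3.38 ft: A³/T = 3529 — ≈ 3527.

y_c = 3.38 ft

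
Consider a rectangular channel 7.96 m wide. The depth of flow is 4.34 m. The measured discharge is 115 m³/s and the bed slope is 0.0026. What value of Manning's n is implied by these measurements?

Flow area A = b·y = 7.96 × 4.34 = 34.55 m². Wetted perimeter P = b + 2y = 7.96 + 2×4.34 = 16.64 m.
Hydraulic radius R = A/P = 34.55/16.64 = 2.076 m.
Rearranging Manning's equation: n = (1/Q) A R^(2/3) S^(1/2) = (1/115) × 34.55 × 2.076^(2/3) × √0.0026 = 0.0249.

n = 0.0249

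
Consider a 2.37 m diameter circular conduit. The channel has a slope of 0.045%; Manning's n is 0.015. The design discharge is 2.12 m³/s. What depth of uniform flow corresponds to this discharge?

y_n = 1.16 m

Manning's equation rearranged: A R^(2/3) = nQ / (1·√S) = 0.015 × 2.12 / (√0.00045) = 1.499.
Try y = 1.41 m: A R^(2/3) = 2.064 — too large.
Try y = 0.95 m: A R^(2/3) = 1.053 — too small.
Try y = 1.16 m: A R^(2/3) = 1.5 — matches.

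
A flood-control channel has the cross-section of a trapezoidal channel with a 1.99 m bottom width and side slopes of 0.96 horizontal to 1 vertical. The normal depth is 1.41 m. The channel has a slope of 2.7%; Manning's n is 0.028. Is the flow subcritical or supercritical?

With bottom width b = 1.99 m and side slope z = 0.96: A = (b + zy)y = (1.99 + 0.96×1.41)×1.41 = 4.714 m²; P = b + 2y√(1+z²) = 1.99 + 2×1.41×1.386 = 5.899 m.
Hydraulic radius R = A/P = 4.714/5.899 = 0.7992 m.
V = (1/n) R^(2/3) √S = (1/0.028) × 0.7992^(2/3) × √0.027 = 5.054 m/s. Hydraulic depth D_h = A/T = 4.714/4.697 = 1.004 m.
Froude number Fr = V/√(g·D_h) = 5.054/√(9.81×1.004) = 1.61, which is greater than 1, so the flow is supercritical.

supercritical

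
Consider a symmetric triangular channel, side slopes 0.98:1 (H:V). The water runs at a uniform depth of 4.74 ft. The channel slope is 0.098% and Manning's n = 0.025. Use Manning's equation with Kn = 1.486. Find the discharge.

For a triangular section with side slope z = 0.98: A = zy² = 0.98×4.74² = 22.02 ft²; P = 2y√(1+z²) = 2×4.74×1.4 = 13.27 ft.
Hydraulic radius R = A/P = 22.02/13.27 = 1.659 ft.
Manning's equation: Q = (1.486/n) A R^(2/3) S^(1/2) = (1.486/0.025) × 22.02 × 1.659^(2/3) × 0.00098^(1/2) = 57.4 ft³/s.

Q = 57.4 ft³/s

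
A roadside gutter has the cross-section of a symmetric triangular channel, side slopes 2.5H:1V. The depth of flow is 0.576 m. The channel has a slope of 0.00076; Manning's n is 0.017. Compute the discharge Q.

Q = 0.558 m³/s

For a triangular section with side slope z = 2.5: A = zy² = 2.5×0.576² = 0.8294 m²; P = 2y√(1+z²) = 2×0.576×2.693 = 3.102 m.
Hydraulic radius R = A/P = 0.8294/3.102 = 0.2674 m.
Manning's equation: Q = (1/n) A R^(2/3) S^(1/2) = (1/0.017) × 0.8294 × 0.2674^(2/3) × 0.00076^(1/2) = 0.558 m³/s.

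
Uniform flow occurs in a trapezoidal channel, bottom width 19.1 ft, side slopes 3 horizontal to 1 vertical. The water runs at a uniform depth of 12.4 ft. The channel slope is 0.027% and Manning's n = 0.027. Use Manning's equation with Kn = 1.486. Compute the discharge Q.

Q = 2350 ft³/s

With bottom width b = 19.1 ft and side slope z = 3: A = (b + zy)y = (19.1 + 3×12.4)×12.4 = 698.1 ft²; P = b + 2y√(1+z²) = 19.1 + 2×12.4×3.162 = 97.52 ft.
Hydraulic radius R = A/P = 698.1/97.52 = 7.158 ft.
Manning's equation: Q = (1.486/n) A R^(2/3) S^(1/2) = (1.486/0.027) × 698.1 × 7.158^(2/3) × 0.00027^(1/2) = 2350 ft³/s.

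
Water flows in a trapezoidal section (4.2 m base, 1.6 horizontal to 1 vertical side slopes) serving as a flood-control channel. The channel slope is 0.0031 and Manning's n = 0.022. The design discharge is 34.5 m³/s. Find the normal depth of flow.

Manning's equation rearranged: A R^(2/3) = nQ / (1·√S) = 0.022 × 34.5 / (√0.0031) = 13.63.
At y = 1.23 m: A R^(2/3) = 6.851 — too small.
At y = 2.15 m: A R^(2/3) = 19.91 — too large.
At y = 1.77 m: A R^(2/3) = 13.62 — matches.

y_n = 1.77 m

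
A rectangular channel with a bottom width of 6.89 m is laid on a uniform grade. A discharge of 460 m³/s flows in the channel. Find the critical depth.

y_c = 7.69 m

For a rectangular channel, critical depth y_c = (q²/g)^(1/3) where q = Q/b = 460/6.89 = 66.76 m²/s.
So y_c = (66.76²/9.81)^(1/3) = 7.69 m.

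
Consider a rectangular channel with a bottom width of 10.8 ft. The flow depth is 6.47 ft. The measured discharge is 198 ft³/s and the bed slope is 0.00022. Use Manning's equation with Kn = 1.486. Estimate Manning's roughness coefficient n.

Flow area A = b·y = 10.8 × 6.47 = 69.88 ft². Wetted perimeter P = b + 2y = 10.8 + 2×6.47 = 23.74 ft.
Hydraulic radius R = A/P = 69.88/23.74 = 2.943 ft.
Rearranging Manning's equation: n = (1.486/Q) A R^(2/3) S^(1/2) = (1.486/198) × 69.88 × 2.943^(2/3) × √0.00022 = 0.016.

n = 0.016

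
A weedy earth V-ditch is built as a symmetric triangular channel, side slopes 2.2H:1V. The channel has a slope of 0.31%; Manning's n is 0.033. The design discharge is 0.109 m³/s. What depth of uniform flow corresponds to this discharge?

Manning's equation rearranged: A R^(2/3) = nQ / (1·√S) = 0.033 × 0.109 / (√0.0031) = 0.0646.
Try y = 0.276 m: A R^(2/3) = 0.04204 — low.
Try y = 0.358 m: A R^(2/3) = 0.08412 — high.
Try y = 0.324 m: A R^(2/3) = 0.06447 — matches.

y_n = 0.324 m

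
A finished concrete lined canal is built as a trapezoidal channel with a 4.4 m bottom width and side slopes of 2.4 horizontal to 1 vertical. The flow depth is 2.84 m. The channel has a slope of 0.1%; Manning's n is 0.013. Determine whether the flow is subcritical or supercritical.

subcritical

With bottom width b = 4.4 m and side slope z = 2.4: A = (b + zy)y = (4.4 + 2.4×2.84)×2.84 = 31.85 m²; P = b + 2y√(1+z²) = 4.4 + 2×2.84×2.6 = 19.17 m.
Hydraulic radius R = A/P = 31.85/19.17 = 1.662 m.
V = (1/n) R^(2/3) √S = (1/0.013) × 1.662^(2/3) × √0.001 = 3.413 m/s. Hydraulic depth D_h = A/T = 31.85/18.03 = 1.766 m.
Froude number Fr = V/√(g·D_h) = 3.413/√(9.81×1.766) = 0.82, which is less than 1, so the flow is subcritical.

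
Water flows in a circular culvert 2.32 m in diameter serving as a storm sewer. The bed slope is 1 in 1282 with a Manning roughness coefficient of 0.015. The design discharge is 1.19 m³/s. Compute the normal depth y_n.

y_n = 0.735 m

Manning's equation rearranged: A R^(2/3) = nQ / (1·√S) = 0.015 × 1.19 / (√0.00078) = 0.6391.
Try y = 0.592 m: A R^(2/3) = 0.4194 — low.
Try y = 0.904 m: A R^(2/3) = 0.9442 — high.
Try y = 0.735 m: A R^(2/3) = 0.6396 — close enough.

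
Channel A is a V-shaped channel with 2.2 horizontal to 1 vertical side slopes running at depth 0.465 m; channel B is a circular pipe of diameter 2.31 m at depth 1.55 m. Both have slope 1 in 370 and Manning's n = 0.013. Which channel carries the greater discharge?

Channel A: For a triangular section with side slope z = 2.2: A = zy² = 2.2×0.465² = 0.4757 m²; P = 2y√(1+z²) = 2×0.465×2.417 = 2.247 m. Hydraulic radius R = A/P = 0.4757/2.247 = 0.2117 m. Q_A = (1/0.013)·0.4757·0.2117^(2/3)·√0.002703 = 0.6756 m³/s.
Channel B: For a circular section of diameter D = 2.31 m at depth y = 1.55 m, the central angle is θ = 2 arccos(1 − 2y/D) = 3.84 rad. Then A = (D²/8)(θ − sin θ) = 2.99 m² and P = Dθ/2 = 4.435 m. Hydraulic radius R = A/P = 2.99/4.435 = 0.6742 m. Q_B = (1/0.013)·2.99·0.6742^(2/3)·√0.002703 = 9.193 m³/s.
Q_A = 0.6756 m³/s vs Q_B = 9.193 m³/s, so channel B carries more.

channel B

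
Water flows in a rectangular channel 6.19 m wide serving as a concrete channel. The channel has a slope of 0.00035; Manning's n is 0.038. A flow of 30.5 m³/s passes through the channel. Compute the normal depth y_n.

Manning's equation rearranged: A R^(2/3) = nQ / (1·√S) = 0.038 × 30.5 / (√0.00035) = 61.95.
At y = 4.4 m: A R^(2/3) = 40.55 — short.
At y = 6.18 m: A R^(2/3) = 61.98 — close enough.

y_n = 6.18 m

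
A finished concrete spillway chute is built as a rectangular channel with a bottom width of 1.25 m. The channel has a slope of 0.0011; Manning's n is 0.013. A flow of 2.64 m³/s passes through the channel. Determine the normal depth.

Manning's equation rearranged: A R^(2/3) = nQ / (1·√S) = 0.013 × 2.64 / (√0.0011) = 1.035.
At y = 1.11 m: A R^(2/3) = 0.7531 — low.
At y = 1.58 m: A R^(2/3) = 1.156 — high.
At y = 1.44 m: A R^(2/3) = 1.035 — matches.

y_n = 1.44 m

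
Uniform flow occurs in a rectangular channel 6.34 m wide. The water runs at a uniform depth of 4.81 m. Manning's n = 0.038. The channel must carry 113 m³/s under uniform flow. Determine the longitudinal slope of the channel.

S = 0.00836

Flow area A = b·y = 6.34 × 4.81 = 30.5 m². Wetted perimeter P = b + 2y = 6.34 + 2×4.81 = 15.96 m.
Hydraulic radius R = A/P = 30.5/15.96 = 1.911 m.
From Manning's equation, S = [nQ / (1 A R^(2/3))]² = [0.038 × 113 / (1 × 30.5 × 1.911^(2/3))]² = 0.00836.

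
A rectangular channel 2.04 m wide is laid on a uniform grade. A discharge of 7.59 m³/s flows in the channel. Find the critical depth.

y_c = 1.12 m

For a rectangular channel, critical depth y_c = (q²/g)^(1/3) where q = Q/b = 7.59/2.04 = 3.721 m²/s.
So y_c = (3.721²/9.81)^(1/3) = 1.12 m.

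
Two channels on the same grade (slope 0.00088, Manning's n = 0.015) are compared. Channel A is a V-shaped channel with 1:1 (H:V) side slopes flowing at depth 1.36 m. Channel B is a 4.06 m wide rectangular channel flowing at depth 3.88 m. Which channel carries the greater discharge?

Channel A: For a triangular section with side slope z = 1: A = zy² = 1×1.36² = 1.85 m²; P = 2y√(1+z²) = 2×1.36×1.414 = 3.847 m. Hydraulic radius R = A/P = 1.85/3.847 = 0.4808 m. Q_A = (1/0.015)·1.85·0.4808^(2/3)·√0.00088 = 2.245 m³/s.
Channel B: Flow area A = b·y = 4.06 × 3.88 = 15.75 m². Wetted perimeter P = b + 2y = 4.06 + 2×3.88 = 11.82 m. Hydraulic radius R = A/P = 15.75/11.82 = 1.333 m. Q_B = (1/0.015)·15.75·1.333^(2/3)·√0.00088 = 37.73 m³/s.
Q_A = 2.245 m³/s vs Q_B = 37.73 m³/s, so channel B carries more.

channel B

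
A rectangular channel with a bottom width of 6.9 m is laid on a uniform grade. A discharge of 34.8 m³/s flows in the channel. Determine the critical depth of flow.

For a rectangular channel, critical depth y_c = (q²/g)^(1/3) where q = Q/b = 34.8/6.9 = 5.043 m²/s.
So y_c = (5.043²/9.81)^(1/3) = 1.37 m.

y_c = 1.37 m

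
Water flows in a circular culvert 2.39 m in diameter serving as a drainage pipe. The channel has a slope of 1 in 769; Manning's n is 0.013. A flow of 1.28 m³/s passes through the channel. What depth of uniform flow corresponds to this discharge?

y_n = 0.615 m

Manning's equation rearranged: A R^(2/3) = nQ / (1·√S) = 0.013 × 1.28 / (√0.0013) = 0.4614.
At y = 0.442 m: A R^(2/3) = 0.2377 — short.
At y = 0.615 m: A R^(2/3) = 0.4616 — matches.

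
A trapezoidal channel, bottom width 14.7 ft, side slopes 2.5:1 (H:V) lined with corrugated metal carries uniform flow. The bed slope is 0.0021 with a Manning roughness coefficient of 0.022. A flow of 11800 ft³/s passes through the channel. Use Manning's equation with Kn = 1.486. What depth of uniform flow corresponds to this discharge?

y_n = 16.2 ft

Manning's equation rearranged: A R^(2/3) = nQ / (1.486·√S) = 0.022 × 11800 / (1.486 × √0.0021) = 3812.
At y = 13.8 ft: A R^(2/3) = 2631 — short.
At y = 18.4 ft: A R^(2/3) = 5120 — over.
At y = 16.2 ft: A R^(2/3) = 3804 — matches.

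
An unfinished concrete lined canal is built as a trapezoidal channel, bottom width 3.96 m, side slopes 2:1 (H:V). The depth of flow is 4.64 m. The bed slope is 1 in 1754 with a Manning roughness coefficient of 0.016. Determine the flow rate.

With bottom width b = 3.96 m and side slope z = 2: A = (b + zy)y = (3.96 + 2×4.64)×4.64 = 61.43 m²; P = b + 2y√(1+z²) = 3.96 + 2×4.64×2.236 = 24.71 m.
Hydraulic radius R = A/P = 61.43/24.71 = 2.486 m.
Manning's equation: Q = (1/n) A R^(2/3) S^(1/2) = (1/0.016) × 61.43 × 2.486^(2/3) × 0.0005701^(1/2) = 168 m³/s.

Q = 168 m³/s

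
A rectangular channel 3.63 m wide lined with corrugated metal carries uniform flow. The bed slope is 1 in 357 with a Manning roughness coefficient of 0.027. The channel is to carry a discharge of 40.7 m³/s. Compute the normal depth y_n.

y_n = 4.77 m

Manning's equation rearranged: A R^(2/3) = nQ / (1·√S) = 0.027 × 40.7 / (√0.002801) = 20.76.
Trying y = 3.75 m: A R^(2/3) = 15.57 — short.
Trying y = 5.92 m: A R^(2/3) = 26.75 — over.
Trying y = 4.77 m: A R^(2/3) = 20.78 — matches.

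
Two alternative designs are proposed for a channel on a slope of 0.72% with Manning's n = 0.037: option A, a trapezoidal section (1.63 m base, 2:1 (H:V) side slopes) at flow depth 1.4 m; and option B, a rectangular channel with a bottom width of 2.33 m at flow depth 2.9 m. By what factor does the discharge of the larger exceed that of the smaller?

1.13

Channel A: With bottom width b = 1.63 m and side slope z = 2: A = (b + zy)y = (1.63 + 2×1.4)×1.4 = 6.202 m²; P = b + 2y√(1+z²) = 1.63 + 2×1.4×2.236 = 7.891 m. Hydraulic radius R = A/P = 6.202/7.891 = 0.786 m. Q_A = (1/0.037)·6.202·0.786^(2/3)·√0.0072 = 12.11 m³/s.
Channel B: Flow area A = b·y = 2.33 × 2.9 = 6.757 m². Wetted perimeter P = b + 2y = 2.33 + 2×2.9 = 8.13 m. Hydraulic radius R = A/P = 6.757/8.13 = 0.8311 m. Q_B = (1/0.037)·6.757·0.8311^(2/3)·√0.0072 = 13.7 m³/s.
The larger discharge is 13.7 m³/s and the smaller is 12.11 m³/s; the ratio is 1.13.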